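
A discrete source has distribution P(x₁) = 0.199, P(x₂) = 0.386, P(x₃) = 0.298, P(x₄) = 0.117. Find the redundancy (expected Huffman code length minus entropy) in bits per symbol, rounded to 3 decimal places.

Entropy H = −Σ p log₂ p ≈ 1.8763 bits.
Huffman merges: 117/1000+199/1000→79/250; 149/500+79/250→307/500; 193/500+307/500→1. L = 193/100 ≈ 1.9300.
L − H = 1.9300 − 1.8763 = 0.054 bits.

0.054 bits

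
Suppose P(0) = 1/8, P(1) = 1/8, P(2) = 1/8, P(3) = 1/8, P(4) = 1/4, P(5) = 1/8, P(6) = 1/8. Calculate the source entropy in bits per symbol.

Each probability is a power of 1/2, so log₂(1/p) is an integer.
H = Σ p·log₂(1/p) = 1/8·3 + 1/8·3 + 1/8·3 + 1/8·3 + 1/4·2 + 1/8·3 + 1/8·3 = 2.75 bits.

2.75 bits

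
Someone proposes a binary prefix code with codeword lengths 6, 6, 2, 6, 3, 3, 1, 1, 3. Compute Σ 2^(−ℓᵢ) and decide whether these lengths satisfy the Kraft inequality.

1.671875; no

With common denominator 2^6 = 64: Σ 2^(−ℓᵢ) = 1/64 + 1/64 + 16/64 + 1/64 + 8/64 + 8/64 + 32/64 + 32/64 + 8/64 = 107/64 = 1.671875.
Kraft's inequality requires Σ ≤ 1; here Σ = 1.671875 > 1, so no such prefix code exists.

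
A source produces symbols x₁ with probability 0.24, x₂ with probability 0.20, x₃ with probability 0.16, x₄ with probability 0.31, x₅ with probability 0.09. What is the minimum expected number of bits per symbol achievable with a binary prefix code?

2.25 bits/symbol

Repeatedly combine the two least-probable nodes; the expected code length is the sum of the merged weights.
merge 9/100 + 4/25 → 1/4
merge 1/5 + 6/25 → 11/25
merge 1/4 + 31/100 → 14/25
merge 11/25 + 14/25 → 1
L = 1/4 + 11/25 + 14/25 + 1 = 9/4 = 2.25 bits/symbol.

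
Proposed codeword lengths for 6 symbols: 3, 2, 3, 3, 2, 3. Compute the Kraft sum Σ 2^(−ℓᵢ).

With common denominator 2^3 = 8: Σ 2^(−ℓᵢ) = 1/8 + 2/8 + 1/8 + 1/8 + 2/8 + 1/8 = 8/8 = 1.

1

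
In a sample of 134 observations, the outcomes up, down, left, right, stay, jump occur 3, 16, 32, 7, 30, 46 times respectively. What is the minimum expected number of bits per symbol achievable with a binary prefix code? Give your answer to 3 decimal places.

2.269 bits/symbol

Probabilities are the counts divided by 134.
Repeatedly combine the two least-probable nodes; the expected code length is the sum of the merged weights.
merge 3/134 + 7/134 → 5/67
merge 5/67 + 8/67 → 13/67
merge 13/67 + 15/67 → 28/67
merge 16/67 + 23/67 → 39/67
merge 28/67 + 39/67 → 1
L = 5/67 + 13/67 + 28/67 + 39/67 + 1 = 152/67 ≈ 2.269 bits/symbol.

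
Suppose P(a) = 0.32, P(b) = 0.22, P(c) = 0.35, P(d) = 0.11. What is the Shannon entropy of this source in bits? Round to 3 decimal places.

H = −Σ pᵢ log₂ pᵢ.
−0.32·log₂(0.32) = 0.5260
−0.22·log₂(0.22) = 0.4806
−0.35·log₂(0.35) = 0.5301
−0.11·log₂(0.11) = 0.3503
Sum ≈ 1.8870 → 1.887 bits.

1.887 bits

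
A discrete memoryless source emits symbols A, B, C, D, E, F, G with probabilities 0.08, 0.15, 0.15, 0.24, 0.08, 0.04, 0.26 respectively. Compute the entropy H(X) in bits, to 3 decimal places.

2.589 bits

H = −Σ pᵢ log₂ pᵢ.
−0.08·log₂(0.08) = 0.2915
−0.15·log₂(0.15) = 0.4105
−0.15·log₂(0.15) = 0.4105
−0.24·log₂(0.24) = 0.4941
−0.08·log₂(0.08) = 0.2915
−0.04·log₂(0.04) = 0.1858
−0.26·log₂(0.26) = 0.5053
Sum ≈ 2.5893 → 2.589 bits.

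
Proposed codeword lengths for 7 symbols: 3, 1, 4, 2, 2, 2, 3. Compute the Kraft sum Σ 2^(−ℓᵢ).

With common denominator 2^4 = 16: Σ 2^(−ℓᵢ) = 2/16 + 8/16 + 1/16 + 4/16 + 4/16 + 4/16 + 2/16 = 25/16 = 1.5625.

1.5625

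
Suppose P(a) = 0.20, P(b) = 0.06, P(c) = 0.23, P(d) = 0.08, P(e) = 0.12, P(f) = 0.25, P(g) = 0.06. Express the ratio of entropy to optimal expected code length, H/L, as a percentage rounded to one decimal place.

Entropy H = −Σ p log₂ p ≈ 2.5977 bits.
Huffman merges: 3/50+3/50→3/25; 2/25+3/25→1/5; 3/25+1/5→8/25; 1/5+23/100→43/100; 1/4+8/25→57/100; 43/100+57/100→1. L = 66/25 ≈ 2.6400.
Efficiency = H/L = 2.5977/2.6400 = 98.4%.

98.4%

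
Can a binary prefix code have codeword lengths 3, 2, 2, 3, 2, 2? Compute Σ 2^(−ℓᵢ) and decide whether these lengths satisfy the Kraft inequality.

With common denominator 2^3 = 8: Σ 2^(−ℓᵢ) = 1/8 + 2/8 + 2/8 + 1/8 + 2/8 + 2/8 = 10/8 = 1.25.
Kraft's inequality requires Σ ≤ 1; here Σ = 1.25 > 1, so no such prefix code exists.

1.25; no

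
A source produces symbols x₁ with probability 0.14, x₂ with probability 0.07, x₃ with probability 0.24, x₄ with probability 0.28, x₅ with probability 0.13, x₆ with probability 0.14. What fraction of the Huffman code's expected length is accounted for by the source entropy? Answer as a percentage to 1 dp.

Entropy H = −Σ p log₂ p ≈ 2.4538 bits.
Huffman merges: 7/100+13/100→1/5; 7/50+7/50→7/25; 1/5+6/25→11/25; 7/25+7/25→14/25; 11/25+14/25→1. L = 62/25 ≈ 2.4800.
Efficiency = H/L = 2.4538/2.4800 = 98.9%.

98.9%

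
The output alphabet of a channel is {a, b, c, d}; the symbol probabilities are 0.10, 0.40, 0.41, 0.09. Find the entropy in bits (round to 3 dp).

H = −Σ pᵢ log₂ pᵢ.
−0.10·log₂(0.10) = 0.3322
−0.40·log₂(0.40) = 0.5288
−0.41·log₂(0.41) = 0.5274
−0.09·log₂(0.09) = 0.3127
Sum ≈ 1.7010 → 1.701 bits.

1.701 bits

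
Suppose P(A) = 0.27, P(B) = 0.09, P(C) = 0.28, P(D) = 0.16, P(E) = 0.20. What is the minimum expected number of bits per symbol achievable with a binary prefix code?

Repeatedly combine the two least-probable nodes; the expected code length is the sum of the merged weights.
merge 9/100 + 4/25 → 1/4
merge 1/5 + 1/4 → 9/20
merge 27/100 + 7/25 → 11/20
merge 9/20 + 11/20 → 1
L = 1/4 + 9/20 + 11/20 + 1 = 9/4 = 2.25 bits/symbol.

2.25 bits/symbol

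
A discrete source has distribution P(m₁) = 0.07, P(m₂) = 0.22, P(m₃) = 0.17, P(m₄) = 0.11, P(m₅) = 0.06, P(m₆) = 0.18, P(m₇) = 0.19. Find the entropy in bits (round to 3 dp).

H = −Σ pᵢ log₂ pᵢ.
−0.07·log₂(0.07) = 0.2686
−0.22·log₂(0.22) = 0.4806
−0.17·log₂(0.17) = 0.4346
−0.11·log₂(0.11) = 0.3503
−0.06·log₂(0.06) = 0.2435
−0.18·log₂(0.18) = 0.4453
−0.19·log₂(0.19) = 0.4552
Sum ≈ 2.6781 → 2.678 bits.

2.678 bits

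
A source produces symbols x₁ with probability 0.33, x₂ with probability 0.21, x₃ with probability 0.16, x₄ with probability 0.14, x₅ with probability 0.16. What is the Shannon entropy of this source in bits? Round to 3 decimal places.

H = −Σ pᵢ log₂ pᵢ.
−0.33·log₂(0.33) = 0.5278
−0.21·log₂(0.21) = 0.4728
−0.16·log₂(0.16) = 0.4230
−0.14·log₂(0.14) = 0.3971
−0.16·log₂(0.16) = 0.4230
Sum ≈ 2.2438 → 2.244 bits.

2.244 bits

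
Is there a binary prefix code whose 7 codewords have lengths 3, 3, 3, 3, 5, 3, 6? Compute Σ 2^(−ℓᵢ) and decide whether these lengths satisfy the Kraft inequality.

With common denominator 2^6 = 64: Σ 2^(−ℓᵢ) = 8/64 + 8/64 + 8/64 + 8/64 + 2/64 + 8/64 + 1/64 = 43/64 = 0.671875.
Kraft's inequality requires Σ ≤ 1; here Σ = 0.671875 ≤ 1, so such a prefix code exists.

0.671875; yes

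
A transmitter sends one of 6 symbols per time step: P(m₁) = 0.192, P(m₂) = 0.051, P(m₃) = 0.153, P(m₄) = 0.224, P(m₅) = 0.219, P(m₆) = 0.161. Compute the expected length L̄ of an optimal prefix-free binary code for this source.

2.557 bits/symbol

Repeatedly combine the two least-probable nodes; the expected code length is the sum of the merged weights.
merge 51/1000 + 153/1000 → 51/250
merge 161/1000 + 24/125 → 353/1000
merge 51/250 + 219/1000 → 423/1000
merge 28/125 + 353/1000 → 577/1000
merge 423/1000 + 577/1000 → 1
L = 51/250 + 353/1000 + 423/1000 + 577/1000 + 1 = 2557/1000 = 2.557 bits/symbol.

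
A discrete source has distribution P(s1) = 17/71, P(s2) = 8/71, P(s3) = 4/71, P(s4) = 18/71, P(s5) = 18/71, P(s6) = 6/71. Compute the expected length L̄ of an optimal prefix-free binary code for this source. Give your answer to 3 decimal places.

Repeatedly combine the two least-probable nodes; the expected code length is the sum of the merged weights.
merge 4/71 + 6/71 → 10/71
merge 8/71 + 10/71 → 18/71
merge 17/71 + 18/71 → 35/71
merge 18/71 + 18/71 → 36/71
merge 35/71 + 36/71 → 1
L = 10/71 + 18/71 + 35/71 + 36/71 + 1 = 170/71 ≈ 2.394 bits/symbol.

2.394 bits/symbol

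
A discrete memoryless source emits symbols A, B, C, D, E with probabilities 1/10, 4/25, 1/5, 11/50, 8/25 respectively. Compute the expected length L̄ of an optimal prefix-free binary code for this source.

2.26 bits/symbol

Repeatedly combine the two least-probable nodes; the expected code length is the sum of the merged weights.
merge 1/10 + 4/25 → 13/50
merge 1/5 + 11/50 → 21/50
merge 13/50 + 8/25 → 29/50
merge 21/50 + 29/50 → 1
L = 13/50 + 21/50 + 29/50 + 1 = 113/50 = 2.26 bits/symbol.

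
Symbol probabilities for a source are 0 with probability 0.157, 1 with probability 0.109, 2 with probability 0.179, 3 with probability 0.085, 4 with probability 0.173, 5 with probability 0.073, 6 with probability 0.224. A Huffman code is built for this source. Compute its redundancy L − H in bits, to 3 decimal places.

0.043 bits

Entropy H = −Σ p log₂ p ≈ 2.7115 bits.
Huffman merges: 73/1000+17/200→79/500; 109/1000+157/1000→133/500; 79/500+173/1000→331/1000; 179/1000+28/125→403/1000; 133/500+331/1000→597/1000; 403/1000+597/1000→1. L = 551/200 ≈ 2.7550.
L − H = 2.7550 − 2.7115 = 0.043 bits.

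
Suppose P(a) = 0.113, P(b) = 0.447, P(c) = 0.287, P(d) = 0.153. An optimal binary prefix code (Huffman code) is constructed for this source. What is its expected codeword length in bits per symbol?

Repeatedly combine the two least-probable nodes; the expected code length is the sum of the merged weights.
merge 113/1000 + 153/1000 → 133/500
merge 133/500 + 287/1000 → 553/1000
merge 447/1000 + 553/1000 → 1
L = 133/500 + 553/1000 + 1 = 1819/1000 = 1.819 bits/symbol.

1.819 bits/symbol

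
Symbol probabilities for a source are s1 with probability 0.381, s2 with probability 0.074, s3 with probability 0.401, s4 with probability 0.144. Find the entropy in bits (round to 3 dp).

1.740 bits

H = −Σ pᵢ log₂ pᵢ.
−0.381·log₂(0.381) = 0.5304
−0.074·log₂(0.074) = 0.2780
−0.401·log₂(0.401) = 0.5286
−0.144·log₂(0.144) = 0.4026
Sum ≈ 1.7396 → 1.740 bits.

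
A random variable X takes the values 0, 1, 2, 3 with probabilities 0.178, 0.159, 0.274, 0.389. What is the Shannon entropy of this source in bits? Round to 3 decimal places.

1.907 bits

H = −Σ pᵢ log₂ pᵢ.
−0.178·log₂(0.178) = 0.4432
−0.159·log₂(0.159) = 0.4218
−0.274·log₂(0.274) = 0.5118
−0.389·log₂(0.389) = 0.5299
Sum ≈ 1.9067 → 1.907 bits.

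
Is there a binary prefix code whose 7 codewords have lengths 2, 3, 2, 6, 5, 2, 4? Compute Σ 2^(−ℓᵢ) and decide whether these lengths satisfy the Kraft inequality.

With common denominator 2^6 = 64: Σ 2^(−ℓᵢ) = 16/64 + 8/64 + 16/64 + 1/64 + 2/64 + 16/64 + 4/64 = 63/64 = 0.984375.
Kraft's inequality requires Σ ≤ 1; here Σ = 0.984375 ≤ 1, so such a prefix code exists.

0.984375; yes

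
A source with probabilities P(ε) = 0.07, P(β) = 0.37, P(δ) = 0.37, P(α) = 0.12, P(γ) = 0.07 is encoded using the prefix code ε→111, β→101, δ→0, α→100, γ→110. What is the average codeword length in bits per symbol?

L̄ = Σ pᵢ·ℓᵢ = 0.07·3 + 0.37·3 + 0.37·1 + 0.12·3 + 0.07·3 = 2.26 bits/symbol.

2.26 bits/symbol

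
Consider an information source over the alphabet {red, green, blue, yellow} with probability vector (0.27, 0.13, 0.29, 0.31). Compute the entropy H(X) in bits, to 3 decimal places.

1.934 bits

H = −Σ pᵢ log₂ pᵢ.
−0.27·log₂(0.27) = 0.5100
−0.13·log₂(0.13) = 0.3826
−0.29·log₂(0.29) = 0.5179
−0.31·log₂(0.31) = 0.5238
Sum ≈ 1.9344 → 1.934 bits.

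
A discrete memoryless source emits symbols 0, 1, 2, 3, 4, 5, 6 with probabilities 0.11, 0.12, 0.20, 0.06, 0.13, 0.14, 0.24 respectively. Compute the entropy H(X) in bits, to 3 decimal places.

H = −Σ pᵢ log₂ pᵢ.
−0.11·log₂(0.11) = 0.3503
−0.12·log₂(0.12) = 0.3671
−0.20·log₂(0.20) = 0.4644
−0.06·log₂(0.06) = 0.2435
−0.13·log₂(0.13) = 0.3826
−0.14·log₂(0.14) = 0.3971
−0.24·log₂(0.24) = 0.4941
Sum ≈ 2.6992 → 2.699 bits.

2.699 bits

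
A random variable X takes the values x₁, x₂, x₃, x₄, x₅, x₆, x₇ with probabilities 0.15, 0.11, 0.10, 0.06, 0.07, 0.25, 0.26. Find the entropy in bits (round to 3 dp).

2.610 bits

H = −Σ pᵢ log₂ pᵢ.
−0.15·log₂(0.15) = 0.4105
−0.11·log₂(0.11) = 0.3503
−0.10·log₂(0.10) = 0.3322
−0.06·log₂(0.06) = 0.2435
−0.07·log₂(0.07) = 0.2686
−0.25·log₂(0.25) = 0.5000
−0.26·log₂(0.26) = 0.5053
Sum ≈ 2.6104 → 2.610 bits.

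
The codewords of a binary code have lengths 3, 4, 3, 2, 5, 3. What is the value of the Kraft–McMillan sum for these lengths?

With common denominator 2^5 = 32: Σ 2^(−ℓᵢ) = 4/32 + 2/32 + 4/32 + 8/32 + 1/32 + 4/32 = 23/32 = 0.71875.

0.71875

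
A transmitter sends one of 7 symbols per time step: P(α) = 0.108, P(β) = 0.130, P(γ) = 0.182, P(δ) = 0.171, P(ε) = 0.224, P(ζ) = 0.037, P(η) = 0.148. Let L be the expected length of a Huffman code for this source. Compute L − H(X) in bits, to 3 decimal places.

Entropy H = −Σ p log₂ p ≈ 2.6799 bits.
Huffman merges: 37/1000+27/250→29/200; 13/100+29/200→11/40; 37/250+171/1000→319/1000; 91/500+28/125→203/500; 11/40+319/1000→297/500; 203/500+297/500→1. L = 2739/1000 ≈ 2.7390.
L − H = 2.7390 − 2.6799 = 0.059 bits.

0.059 bits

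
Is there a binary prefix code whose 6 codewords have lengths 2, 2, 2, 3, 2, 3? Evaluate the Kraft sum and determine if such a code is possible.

1.25; no

With common denominator 2^3 = 8: Σ 2^(−ℓᵢ) = 2/8 + 2/8 + 2/8 + 1/8 + 2/8 + 1/8 = 10/8 = 1.25.
Kraft's inequality requires Σ ≤ 1; here Σ = 1.25 > 1, so no such prefix code exists.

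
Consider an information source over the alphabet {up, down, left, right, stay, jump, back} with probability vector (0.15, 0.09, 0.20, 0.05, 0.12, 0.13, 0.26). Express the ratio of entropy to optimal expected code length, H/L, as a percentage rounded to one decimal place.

Entropy H = −Σ p log₂ p ≈ 2.6587 bits.
Huffman merges: 1/20+9/100→7/50; 3/25+13/100→1/4; 7/50+3/20→29/100; 1/5+1/4→9/20; 13/50+29/100→11/20; 9/20+11/20→1. L = 67/25 ≈ 2.6800.
Efficiency = H/L = 2.6587/2.6800 = 99.2%.

99.2%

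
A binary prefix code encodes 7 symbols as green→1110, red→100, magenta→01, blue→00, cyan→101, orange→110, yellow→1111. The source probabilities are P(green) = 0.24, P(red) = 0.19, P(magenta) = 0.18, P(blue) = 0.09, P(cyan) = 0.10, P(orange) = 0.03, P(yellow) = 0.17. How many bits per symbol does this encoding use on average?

3.14 bits/symbol

L̄ = Σ pᵢ·ℓᵢ = 0.24·4 + 0.19·3 + 0.18·2 + 0.09·2 + 0.10·3 + 0.03·3 + 0.17·4 = 3.14 bits/symbol.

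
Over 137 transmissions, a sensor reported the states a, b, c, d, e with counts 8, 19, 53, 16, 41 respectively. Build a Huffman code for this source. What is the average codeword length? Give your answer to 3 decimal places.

2.102 bits/symbol

Probabilities are the counts divided by 137.
Repeatedly combine the two least-probable nodes; the expected code length is the sum of the merged weights.
merge 8/137 + 16/137 → 24/137
merge 19/137 + 24/137 → 43/137
merge 41/137 + 43/137 → 84/137
merge 53/137 + 84/137 → 1
L = 24/137 + 43/137 + 84/137 + 1 = 288/137 ≈ 2.102 bits/symbol.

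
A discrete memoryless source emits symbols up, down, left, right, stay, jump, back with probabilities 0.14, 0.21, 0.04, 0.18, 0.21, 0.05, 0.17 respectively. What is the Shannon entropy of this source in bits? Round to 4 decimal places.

H = −Σ pᵢ log₂ pᵢ.
−0.14·log₂(0.14) = 0.3971
−0.21·log₂(0.21) = 0.4728
−0.04·log₂(0.04) = 0.1858
−0.18·log₂(0.18) = 0.4453
−0.21·log₂(0.21) = 0.4728
−0.05·log₂(0.05) = 0.2161
−0.17·log₂(0.17) = 0.4346
Sum ≈ 2.6245 → 2.6245 bits.

2.6245 bits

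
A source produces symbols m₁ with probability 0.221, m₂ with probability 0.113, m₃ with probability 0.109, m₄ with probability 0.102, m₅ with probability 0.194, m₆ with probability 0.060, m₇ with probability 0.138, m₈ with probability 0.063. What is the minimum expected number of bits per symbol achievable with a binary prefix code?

2.902 bits/symbol

Repeatedly combine the two least-probable nodes; the expected code length is the sum of the merged weights.
merge 3/50 + 63/1000 → 123/1000
merge 51/500 + 109/1000 → 211/1000
merge 113/1000 + 123/1000 → 59/250
merge 69/500 + 97/500 → 83/250
merge 211/1000 + 221/1000 → 54/125
merge 59/250 + 83/250 → 71/125
merge 54/125 + 71/125 → 1
L = 123/1000 + 211/1000 + 59/250 + 83/250 + 54/125 + 71/125 + 1 = 1451/500 = 2.902 bits/symbol.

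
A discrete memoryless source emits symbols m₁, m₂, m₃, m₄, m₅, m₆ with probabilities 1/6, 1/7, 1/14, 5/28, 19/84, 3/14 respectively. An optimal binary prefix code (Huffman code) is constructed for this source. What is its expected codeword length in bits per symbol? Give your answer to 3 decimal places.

2.560 bits/symbol

Repeatedly combine the two least-probable nodes; the expected code length is the sum of the merged weights.
merge 1/14 + 1/7 → 3/14
merge 1/6 + 5/28 → 29/84
merge 3/14 + 3/14 → 3/7
merge 19/84 + 29/84 → 4/7
merge 3/7 + 4/7 → 1
L = 3/14 + 29/84 + 3/7 + 4/7 + 1 = 215/84 ≈ 2.560 bits/symbol.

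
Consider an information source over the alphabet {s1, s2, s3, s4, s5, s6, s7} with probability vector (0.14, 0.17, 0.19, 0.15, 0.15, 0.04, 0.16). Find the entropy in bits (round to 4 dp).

2.7168 bits

H = −Σ pᵢ log₂ pᵢ.
−0.14·log₂(0.14) = 0.3971
−0.17·log₂(0.17) = 0.4346
−0.19·log₂(0.19) = 0.4552
−0.15·log₂(0.15) = 0.4105
−0.15·log₂(0.15) = 0.4105
−0.04·log₂(0.04) = 0.1858
−0.16·log₂(0.16) = 0.4230
Sum ≈ 2.7168 → 2.7168 bits.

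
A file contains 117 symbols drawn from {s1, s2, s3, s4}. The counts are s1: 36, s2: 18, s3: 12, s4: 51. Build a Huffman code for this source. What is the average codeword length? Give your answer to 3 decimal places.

Probabilities are the counts divided by 117.
Repeatedly combine the two least-probable nodes; the expected code length is the sum of the merged weights.
merge 4/39 + 2/13 → 10/39
merge 10/39 + 4/13 → 22/39
merge 17/39 + 22/39 → 1
L = 10/39 + 22/39 + 1 = 71/39 ≈ 1.821 bits/symbol.

1.821 bits/symbol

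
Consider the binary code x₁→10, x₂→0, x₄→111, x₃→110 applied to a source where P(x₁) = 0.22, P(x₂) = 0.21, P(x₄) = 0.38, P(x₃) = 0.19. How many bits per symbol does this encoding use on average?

L̄ = Σ pᵢ·ℓᵢ = 0.22·2 + 0.21·1 + 0.38·3 + 0.19·3 = 2.36 bits/symbol.

2.36 bits/symbol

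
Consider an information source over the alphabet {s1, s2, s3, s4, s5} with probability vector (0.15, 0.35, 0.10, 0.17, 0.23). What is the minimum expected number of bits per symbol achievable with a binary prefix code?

Repeatedly combine the two least-probable nodes; the expected code length is the sum of the merged weights.
merge 1/10 + 3/20 → 1/4
merge 17/100 + 23/100 → 2/5
merge 1/4 + 7/20 → 3/5
merge 2/5 + 3/5 → 1
L = 1/4 + 2/5 + 3/5 + 1 = 9/4 = 2.25 bits/symbol.

2.25 bits/symbol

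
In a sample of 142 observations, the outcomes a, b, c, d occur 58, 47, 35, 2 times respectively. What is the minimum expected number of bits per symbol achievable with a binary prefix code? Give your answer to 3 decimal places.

1.852 bits/symbol

Probabilities are the counts divided by 142.
Repeatedly combine the two least-probable nodes; the expected code length is the sum of the merged weights.
merge 1/71 + 35/142 → 37/142
merge 37/142 + 47/142 → 42/71
merge 29/71 + 42/71 → 1
L = 37/142 + 42/71 + 1 = 263/142 ≈ 1.852 bits/symbol.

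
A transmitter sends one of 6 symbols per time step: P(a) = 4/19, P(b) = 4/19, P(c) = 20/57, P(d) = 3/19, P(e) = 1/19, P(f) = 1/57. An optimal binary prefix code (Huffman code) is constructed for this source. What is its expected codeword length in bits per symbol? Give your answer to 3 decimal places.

Repeatedly combine the two least-probable nodes; the expected code length is the sum of the merged weights.
merge 1/57 + 1/19 → 4/57
merge 4/57 + 3/19 → 13/57
merge 4/19 + 4/19 → 8/19
merge 13/57 + 20/57 → 11/19
merge 8/19 + 11/19 → 1
L = 4/57 + 13/57 + 8/19 + 11/19 + 1 = 131/57 ≈ 2.298 bits/symbol.

2.298 bits/symbol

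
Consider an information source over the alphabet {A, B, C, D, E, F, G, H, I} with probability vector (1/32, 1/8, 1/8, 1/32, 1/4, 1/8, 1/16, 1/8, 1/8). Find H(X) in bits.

2.9375 bits

Each probability is a power of 1/2, so log₂(1/p) is an integer.
H = Σ p·log₂(1/p) = 1/32·5 + 1/8·3 + 1/8·3 + 1/32·5 + 1/4·2 + 1/8·3 + 1/16·4 + 1/8·3 + 1/8·3 = 2.9375 bits.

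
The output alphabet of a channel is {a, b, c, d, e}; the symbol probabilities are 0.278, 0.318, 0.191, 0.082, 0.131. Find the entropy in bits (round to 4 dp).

2.1752 bits

H = −Σ pᵢ log₂ pᵢ.
−0.278·log₂(0.278) = 0.5134
−0.318·log₂(0.318) = 0.5256
−0.191·log₂(0.191) = 0.4562
−0.082·log₂(0.082) = 0.2959
−0.131·log₂(0.131) = 0.3841
Sum ≈ 2.1752 → 2.1752 bits.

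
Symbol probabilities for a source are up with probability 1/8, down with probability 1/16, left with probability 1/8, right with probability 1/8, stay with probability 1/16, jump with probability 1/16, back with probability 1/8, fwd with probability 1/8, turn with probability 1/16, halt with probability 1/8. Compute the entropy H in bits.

3.25 bits

Each probability is a power of 1/2, so log₂(1/p) is an integer.
H = Σ p·log₂(1/p) = 1/8·3 + 1/16·4 + 1/8·3 + 1/8·3 + 1/16·4 + 1/16·4 + 1/8·3 + 1/8·3 + 1/16·4 + 1/8·3 = 3.25 bits.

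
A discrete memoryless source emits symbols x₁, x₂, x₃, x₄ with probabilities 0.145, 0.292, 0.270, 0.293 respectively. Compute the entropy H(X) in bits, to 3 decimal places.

H = −Σ pᵢ log₂ pᵢ.
−0.145·log₂(0.145) = 0.4040
−0.292·log₂(0.292) = 0.5186
−0.270·log₂(0.270) = 0.5100
−0.293·log₂(0.293) = 0.5189
Sum ≈ 1.9515 → 1.951 bits.

1.951 bits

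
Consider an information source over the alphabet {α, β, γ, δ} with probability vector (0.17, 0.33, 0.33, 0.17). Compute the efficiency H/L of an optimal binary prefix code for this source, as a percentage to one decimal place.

Entropy H = −Σ p log₂ p ≈ 1.9248 bits.
Huffman merges: 17/100+17/100→17/50; 33/100+33/100→33/50; 17/50+33/50→1. L = 2 ≈ 2.0000.
Efficiency = H/L = 1.9248/2.0000 = 96.2%.

96.2%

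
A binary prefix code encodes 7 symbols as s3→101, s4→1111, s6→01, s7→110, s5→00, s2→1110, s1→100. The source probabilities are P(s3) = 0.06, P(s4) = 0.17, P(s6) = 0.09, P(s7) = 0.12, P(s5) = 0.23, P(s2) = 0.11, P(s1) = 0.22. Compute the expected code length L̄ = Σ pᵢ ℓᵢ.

2.96 bits/symbol

L̄ = Σ pᵢ·ℓᵢ = 0.06·3 + 0.17·4 + 0.09·2 + 0.12·3 + 0.23·2 + 0.11·4 + 0.22·3 = 2.96 bits/symbol.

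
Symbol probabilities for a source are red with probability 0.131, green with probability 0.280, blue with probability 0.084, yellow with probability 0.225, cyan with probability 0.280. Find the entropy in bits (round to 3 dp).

H = −Σ pᵢ log₂ pᵢ.
−0.131·log₂(0.131) = 0.3841
−0.280·log₂(0.280) = 0.5142
−0.084·log₂(0.084) = 0.3002
−0.225·log₂(0.225) = 0.4842
−0.280·log₂(0.280) = 0.5142
Sum ≈ 2.1970 → 2.197 bits.

2.197 bits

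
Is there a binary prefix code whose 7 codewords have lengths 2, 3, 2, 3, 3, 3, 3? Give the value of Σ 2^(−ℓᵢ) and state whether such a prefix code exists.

1.125; no

With common denominator 2^3 = 8: Σ 2^(−ℓᵢ) = 2/8 + 1/8 + 2/8 + 1/8 + 1/8 + 1/8 + 1/8 = 9/8 = 1.125.
Kraft's inequality requires Σ ≤ 1; here Σ = 1.125 > 1, so no such prefix code exists.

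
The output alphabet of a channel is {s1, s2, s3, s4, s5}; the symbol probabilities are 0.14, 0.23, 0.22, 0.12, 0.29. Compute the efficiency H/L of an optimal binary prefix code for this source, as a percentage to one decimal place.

Entropy H = −Σ p log₂ p ≈ 2.2503 bits.
Huffman merges: 3/25+7/50→13/50; 11/50+23/100→9/20; 13/50+29/100→11/20; 9/20+11/20→1. L = 113/50 ≈ 2.2600.
Efficiency = H/L = 2.2503/2.2600 = 99.6%.

99.6%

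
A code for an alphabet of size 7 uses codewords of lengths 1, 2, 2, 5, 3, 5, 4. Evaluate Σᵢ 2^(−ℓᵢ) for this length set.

With common denominator 2^5 = 32: Σ 2^(−ℓᵢ) = 16/32 + 8/32 + 8/32 + 1/32 + 4/32 + 1/32 + 2/32 = 40/32 = 1.25.

1.25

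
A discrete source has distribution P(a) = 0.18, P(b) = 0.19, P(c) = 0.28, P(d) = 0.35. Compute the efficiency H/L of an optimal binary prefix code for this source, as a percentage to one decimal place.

Entropy H = −Σ p log₂ p ≈ 1.9449 bits.
Huffman merges: 9/50+19/100→37/100; 7/25+7/20→63/100; 37/100+63/100→1. L = 2 ≈ 2.0000.
Efficiency = H/L = 1.9449/2.0000 = 97.2%.

97.2%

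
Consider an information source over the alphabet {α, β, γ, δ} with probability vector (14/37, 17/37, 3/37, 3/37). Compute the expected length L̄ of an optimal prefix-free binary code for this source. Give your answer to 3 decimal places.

Repeatedly combine the two least-probable nodes; the expected code length is the sum of the merged weights.
merge 3/37 + 3/37 → 6/37
merge 6/37 + 14/37 → 20/37
merge 17/37 + 20/37 → 1
L = 6/37 + 20/37 + 1 = 63/37 ≈ 1.703 bits/symbol.

1.703 bits/symbol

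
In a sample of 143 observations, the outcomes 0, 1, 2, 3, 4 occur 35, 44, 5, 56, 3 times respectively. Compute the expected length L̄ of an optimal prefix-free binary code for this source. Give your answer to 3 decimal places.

Probabilities are the counts divided by 143.
Repeatedly combine the two least-probable nodes; the expected code length is the sum of the merged weights.
merge 3/143 + 5/143 → 8/143
merge 8/143 + 35/143 → 43/143
merge 43/143 + 4/13 → 87/143
merge 56/143 + 87/143 → 1
L = 8/143 + 43/143 + 87/143 + 1 = 281/143 ≈ 1.965 bits/symbol.

1.965 bits/symbol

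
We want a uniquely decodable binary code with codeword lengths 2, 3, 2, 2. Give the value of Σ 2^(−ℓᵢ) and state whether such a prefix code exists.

With common denominator 2^3 = 8: Σ 2^(−ℓᵢ) = 2/8 + 1/8 + 2/8 + 2/8 = 7/8 = 0.875.
Kraft's inequality requires Σ ≤ 1; here Σ = 0.875 ≤ 1, so such a prefix code exists.

0.875; yes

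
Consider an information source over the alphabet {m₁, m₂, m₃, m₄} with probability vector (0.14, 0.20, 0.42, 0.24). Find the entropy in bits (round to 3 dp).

H = −Σ pᵢ log₂ pᵢ.
−0.14·log₂(0.14) = 0.3971
−0.20·log₂(0.20) = 0.4644
−0.42·log₂(0.42) = 0.5256
−0.24·log₂(0.24) = 0.4941
Sum ≈ 1.8813 → 1.881 bits.

1.881 bits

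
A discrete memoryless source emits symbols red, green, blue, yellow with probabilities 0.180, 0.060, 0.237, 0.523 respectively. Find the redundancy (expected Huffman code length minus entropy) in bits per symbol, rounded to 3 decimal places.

0.047 bits

Entropy H = −Σ p log₂ p ≈ 1.6702 bits.
Huffman merges: 3/50+9/50→6/25; 237/1000+6/25→477/1000; 477/1000+523/1000→1. L = 1717/1000 ≈ 1.7170.
L − H = 1.7170 − 1.6702 = 0.047 bits.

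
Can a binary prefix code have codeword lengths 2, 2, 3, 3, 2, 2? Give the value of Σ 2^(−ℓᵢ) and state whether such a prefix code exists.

1.25; no

With common denominator 2^3 = 8: Σ 2^(−ℓᵢ) = 2/8 + 2/8 + 1/8 + 1/8 + 2/8 + 2/8 = 10/8 = 1.25.
Kraft's inequality requires Σ ≤ 1; here Σ = 1.25 > 1, so no such prefix code exists.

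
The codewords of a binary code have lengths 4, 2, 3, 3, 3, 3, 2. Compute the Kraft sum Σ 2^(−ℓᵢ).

1.0625

With common denominator 2^4 = 16: Σ 2^(−ℓᵢ) = 1/16 + 4/16 + 2/16 + 2/16 + 2/16 + 2/16 + 4/16 = 17/16 = 1.0625.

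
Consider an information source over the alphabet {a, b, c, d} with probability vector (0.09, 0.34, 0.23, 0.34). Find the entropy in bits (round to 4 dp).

1.8587 bits

H = −Σ pᵢ log₂ pᵢ.
−0.09·log₂(0.09) = 0.3127
−0.34·log₂(0.34) = 0.5292
−0.23·log₂(0.23) = 0.4877
−0.34·log₂(0.34) = 0.5292
Sum ≈ 1.8587 → 1.8587 bits.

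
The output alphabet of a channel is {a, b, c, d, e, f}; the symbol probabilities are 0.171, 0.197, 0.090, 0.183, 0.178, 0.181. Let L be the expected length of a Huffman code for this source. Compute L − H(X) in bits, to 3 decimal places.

Entropy H = −Σ p log₂ p ≈ 2.5480 bits.
Huffman merges: 9/100+171/1000→261/1000; 89/500+181/1000→359/1000; 183/1000+197/1000→19/50; 261/1000+359/1000→31/50; 19/50+31/50→1. L = 131/50 ≈ 2.6200.
L − H = 2.6200 − 2.5480 = 0.072 bits.

0.072 bits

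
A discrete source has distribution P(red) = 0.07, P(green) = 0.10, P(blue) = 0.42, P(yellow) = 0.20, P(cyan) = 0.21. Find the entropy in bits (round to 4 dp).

2.0636 bits

H = −Σ pᵢ log₂ pᵢ.
−0.07·log₂(0.07) = 0.2686
−0.10·log₂(0.10) = 0.3322
−0.42·log₂(0.42) = 0.5256
−0.20·log₂(0.20) = 0.4644
−0.21·log₂(0.21) = 0.4728
Sum ≈ 2.0636 → 2.0636 bits.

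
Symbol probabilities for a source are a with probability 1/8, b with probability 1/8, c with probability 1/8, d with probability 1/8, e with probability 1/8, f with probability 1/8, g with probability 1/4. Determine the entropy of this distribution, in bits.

2.75 bits

Each probability is a power of 1/2, so log₂(1/p) is an integer.
H = Σ p·log₂(1/p) = 1/8·3 + 1/8·3 + 1/8·3 + 1/8·3 + 1/8·3 + 1/8·3 + 1/4·2 = 2.75 bits.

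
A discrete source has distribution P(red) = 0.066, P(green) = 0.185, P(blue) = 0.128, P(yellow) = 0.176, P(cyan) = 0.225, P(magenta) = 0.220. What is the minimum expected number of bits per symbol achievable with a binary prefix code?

2.555 bits/symbol

Repeatedly combine the two least-probable nodes; the expected code length is the sum of the merged weights.
merge 33/500 + 16/125 → 97/500
merge 22/125 + 37/200 → 361/1000
merge 97/500 + 11/50 → 207/500
merge 9/40 + 361/1000 → 293/500
merge 207/500 + 293/500 → 1
L = 97/500 + 361/1000 + 207/500 + 293/500 + 1 = 511/200 = 2.555 bits/symbol.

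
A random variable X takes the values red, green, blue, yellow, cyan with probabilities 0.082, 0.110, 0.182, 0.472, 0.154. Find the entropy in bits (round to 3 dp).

H = −Σ pᵢ log₂ pᵢ.
−0.082·log₂(0.082) = 0.2959
−0.110·log₂(0.110) = 0.3503
−0.182·log₂(0.182) = 0.4474
−0.472·log₂(0.472) = 0.5112
−0.154·log₂(0.154) = 0.4156
Sum ≈ 2.0204 → 2.020 bits.

2.020 bits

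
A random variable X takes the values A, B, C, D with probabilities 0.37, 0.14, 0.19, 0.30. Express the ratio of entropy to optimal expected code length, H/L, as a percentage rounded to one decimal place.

97.2%

Entropy H = −Σ p log₂ p ≈ 1.9042 bits.
Huffman merges: 7/50+19/100→33/100; 3/10+33/100→63/100; 37/100+63/100→1. L = 49/25 ≈ 1.9600.
Efficiency = H/L = 1.9042/1.9600 = 97.2%.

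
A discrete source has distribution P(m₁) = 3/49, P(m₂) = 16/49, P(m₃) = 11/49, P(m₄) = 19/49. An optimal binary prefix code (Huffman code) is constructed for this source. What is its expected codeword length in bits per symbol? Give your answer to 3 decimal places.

Repeatedly combine the two least-probable nodes; the expected code length is the sum of the merged weights.
merge 3/49 + 11/49 → 2/7
merge 2/7 + 16/49 → 30/49
merge 19/49 + 30/49 → 1
L = 2/7 + 30/49 + 1 = 93/49 ≈ 1.898 bits/symbol.

1.898 bits/symbol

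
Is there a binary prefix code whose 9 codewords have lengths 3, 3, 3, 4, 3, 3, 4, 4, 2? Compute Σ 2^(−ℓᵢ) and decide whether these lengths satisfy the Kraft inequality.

1.0625; no

With common denominator 2^4 = 16: Σ 2^(−ℓᵢ) = 2/16 + 2/16 + 2/16 + 1/16 + 2/16 + 2/16 + 1/16 + 1/16 + 4/16 = 17/16 = 1.0625.
Kraft's inequality requires Σ ≤ 1; here Σ = 1.0625 > 1, so no such prefix code exists.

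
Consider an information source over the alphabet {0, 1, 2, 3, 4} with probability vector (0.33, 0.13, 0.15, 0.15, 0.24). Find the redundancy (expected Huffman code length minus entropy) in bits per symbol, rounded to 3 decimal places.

0.054 bits

Entropy H = −Σ p log₂ p ≈ 2.2257 bits.
Huffman merges: 13/100+3/20→7/25; 3/20+6/25→39/100; 7/25+33/100→61/100; 39/100+61/100→1. L = 57/25 ≈ 2.2800.
L − H = 2.2800 − 2.2257 = 0.054 bits.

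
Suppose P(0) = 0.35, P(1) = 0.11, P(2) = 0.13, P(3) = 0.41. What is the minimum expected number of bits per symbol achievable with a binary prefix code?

1.83 bits/symbol

Repeatedly combine the two least-probable nodes; the expected code length is the sum of the merged weights.
merge 11/100 + 13/100 → 6/25
merge 6/25 + 7/20 → 59/100
merge 41/100 + 59/100 → 1
L = 6/25 + 59/100 + 1 = 183/100 = 1.83 bits/symbol.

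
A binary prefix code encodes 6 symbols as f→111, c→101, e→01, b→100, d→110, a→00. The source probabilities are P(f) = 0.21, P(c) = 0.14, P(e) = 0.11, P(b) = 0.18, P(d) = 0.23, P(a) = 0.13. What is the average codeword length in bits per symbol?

2.76 bits/symbol

L̄ = Σ pᵢ·ℓᵢ = 0.21·3 + 0.14·3 + 0.11·2 + 0.18·3 + 0.23·3 + 0.13·2 = 2.76 bits/symbol.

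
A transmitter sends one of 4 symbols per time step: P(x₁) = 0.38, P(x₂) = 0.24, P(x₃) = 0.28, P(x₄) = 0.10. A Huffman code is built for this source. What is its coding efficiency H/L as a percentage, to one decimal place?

95.5%

Entropy H = −Σ p log₂ p ≈ 1.8710 bits.
Huffman merges: 1/10+6/25→17/50; 7/25+17/50→31/50; 19/50+31/50→1. L = 49/25 ≈ 1.9600.
Efficiency = H/L = 1.8710/1.9600 = 95.5%.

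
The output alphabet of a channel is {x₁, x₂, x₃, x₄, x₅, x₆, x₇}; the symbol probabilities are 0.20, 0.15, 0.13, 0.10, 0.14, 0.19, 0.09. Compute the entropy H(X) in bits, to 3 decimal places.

H = −Σ pᵢ log₂ pᵢ.
−0.20·log₂(0.20) = 0.4644
−0.15·log₂(0.15) = 0.4105
−0.13·log₂(0.13) = 0.3826
−0.10·log₂(0.10) = 0.3322
−0.14·log₂(0.14) = 0.3971
−0.19·log₂(0.19) = 0.4552
−0.09·log₂(0.09) = 0.3127
Sum ≈ 2.7548 → 2.755 bits.

2.755 bits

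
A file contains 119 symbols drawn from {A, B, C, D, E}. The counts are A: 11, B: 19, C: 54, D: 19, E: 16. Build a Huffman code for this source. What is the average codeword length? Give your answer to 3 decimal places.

2.092 bits/symbol

Probabilities are the counts divided by 119.
Repeatedly combine the two least-probable nodes; the expected code length is the sum of the merged weights.
merge 11/119 + 16/119 → 27/119
merge 19/119 + 19/119 → 38/119
merge 27/119 + 38/119 → 65/119
merge 54/119 + 65/119 → 1
L = 27/119 + 38/119 + 65/119 + 1 = 249/119 ≈ 2.092 bits/symbol.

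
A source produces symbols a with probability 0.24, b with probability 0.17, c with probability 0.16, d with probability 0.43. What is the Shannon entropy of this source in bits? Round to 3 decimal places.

1.875 bits

H = −Σ pᵢ log₂ pᵢ.
−0.24·log₂(0.24) = 0.4941
−0.17·log₂(0.17) = 0.4346
−0.16·log₂(0.16) = 0.4230
−0.43·log₂(0.43) = 0.5236
Sum ≈ 1.8753 → 1.875 bits.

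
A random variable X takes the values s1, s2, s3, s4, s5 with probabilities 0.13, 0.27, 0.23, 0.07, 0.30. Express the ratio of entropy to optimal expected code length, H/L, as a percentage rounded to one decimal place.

98.6%

Entropy H = −Σ p log₂ p ≈ 2.1700 bits.
Huffman merges: 7/100+13/100→1/5; 1/5+23/100→43/100; 27/100+3/10→57/100; 43/100+57/100→1. L = 11/5 ≈ 2.2000.
Efficiency = H/L = 2.1700/2.2000 = 98.6%.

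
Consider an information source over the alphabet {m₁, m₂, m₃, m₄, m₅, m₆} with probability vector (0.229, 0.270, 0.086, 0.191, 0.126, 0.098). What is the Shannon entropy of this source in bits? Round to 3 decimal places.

2.463 bits

H = −Σ pᵢ log₂ pᵢ.
−0.229·log₂(0.229) = 0.4870
−0.270·log₂(0.270) = 0.5100
−0.086·log₂(0.086) = 0.3044
−0.191·log₂(0.191) = 0.4562
−0.126·log₂(0.126) = 0.3766
−0.098·log₂(0.098) = 0.3284
Sum ≈ 2.4625 → 2.463 bits.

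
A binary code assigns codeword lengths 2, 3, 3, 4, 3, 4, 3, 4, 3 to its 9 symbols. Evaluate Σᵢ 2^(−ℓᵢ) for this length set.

1.0625

With common denominator 2^4 = 16: Σ 2^(−ℓᵢ) = 4/16 + 2/16 + 2/16 + 1/16 + 2/16 + 1/16 + 2/16 + 1/16 + 2/16 = 17/16 = 1.0625.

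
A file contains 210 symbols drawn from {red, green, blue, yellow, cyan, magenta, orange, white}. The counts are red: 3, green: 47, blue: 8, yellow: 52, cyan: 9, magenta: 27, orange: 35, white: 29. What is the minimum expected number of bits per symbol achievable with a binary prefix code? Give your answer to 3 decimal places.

Probabilities are the counts divided by 210.
Repeatedly combine the two least-probable nodes; the expected code length is the sum of the merged weights.
merge 1/70 + 4/105 → 11/210
merge 3/70 + 11/210 → 2/21
merge 2/21 + 9/70 → 47/210
merge 29/210 + 1/6 → 32/105
merge 47/210 + 47/210 → 47/105
merge 26/105 + 32/105 → 58/105
merge 47/105 + 58/105 → 1
L = 11/210 + 2/21 + 47/210 + 32/105 + 47/105 + 58/105 + 1 = 281/105 ≈ 2.676 bits/symbol.

2.676 bits/symbol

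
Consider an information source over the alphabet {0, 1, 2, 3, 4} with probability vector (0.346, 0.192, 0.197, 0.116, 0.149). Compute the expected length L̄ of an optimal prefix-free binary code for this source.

2.265 bits/symbol

Repeatedly combine the two least-probable nodes; the expected code length is the sum of the merged weights.
merge 29/250 + 149/1000 → 53/200
merge 24/125 + 197/1000 → 389/1000
merge 53/200 + 173/500 → 611/1000
merge 389/1000 + 611/1000 → 1
L = 53/200 + 389/1000 + 611/1000 + 1 = 453/200 = 2.265 bits/symbol.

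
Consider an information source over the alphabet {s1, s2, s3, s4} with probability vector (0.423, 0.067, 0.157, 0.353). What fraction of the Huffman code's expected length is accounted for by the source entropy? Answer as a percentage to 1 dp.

Entropy H = −Σ p log₂ p ≈ 1.7360 bits.
Huffman merges: 67/1000+157/1000→28/125; 28/125+353/1000→577/1000; 423/1000+577/1000→1. L = 1801/1000 ≈ 1.8010.
Efficiency = H/L = 1.7360/1.8010 = 96.4%.

96.4%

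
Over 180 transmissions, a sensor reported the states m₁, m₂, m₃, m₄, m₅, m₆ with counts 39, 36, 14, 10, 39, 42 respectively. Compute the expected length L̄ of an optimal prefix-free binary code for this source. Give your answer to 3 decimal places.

Probabilities are the counts divided by 180.
Repeatedly combine the two least-probable nodes; the expected code length is the sum of the merged weights.
merge 1/18 + 7/90 → 2/15
merge 2/15 + 1/5 → 1/3
merge 13/60 + 13/60 → 13/30
merge 7/30 + 1/3 → 17/30
merge 13/30 + 17/30 → 1
L = 2/15 + 1/3 + 13/30 + 17/30 + 1 = 37/15 ≈ 2.467 bits/symbol.

2.467 bits/symbol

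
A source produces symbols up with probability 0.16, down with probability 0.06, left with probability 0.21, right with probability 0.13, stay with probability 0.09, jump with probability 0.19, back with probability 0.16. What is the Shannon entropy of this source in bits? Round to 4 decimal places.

2.7129 bits

H = −Σ pᵢ log₂ pᵢ.
−0.16·log₂(0.16) = 0.4230
−0.06·log₂(0.06) = 0.2435
−0.21·log₂(0.21) = 0.4728
−0.13·log₂(0.13) = 0.3826
−0.09·log₂(0.09) = 0.3127
−0.19·log₂(0.19) = 0.4552
−0.16·log₂(0.16) = 0.4230
Sum ≈ 2.7129 → 2.7129 bits.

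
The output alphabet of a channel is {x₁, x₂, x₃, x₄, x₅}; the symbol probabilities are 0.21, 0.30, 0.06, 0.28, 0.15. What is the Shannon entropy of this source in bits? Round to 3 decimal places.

2.162 bits

H = −Σ pᵢ log₂ pᵢ.
−0.21·log₂(0.21) = 0.4728
−0.30·log₂(0.30) = 0.5211
−0.06·log₂(0.06) = 0.2435
−0.28·log₂(0.28) = 0.5142
−0.15·log₂(0.15) = 0.4105
Sum ≈ 2.1622 → 2.162 bits.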